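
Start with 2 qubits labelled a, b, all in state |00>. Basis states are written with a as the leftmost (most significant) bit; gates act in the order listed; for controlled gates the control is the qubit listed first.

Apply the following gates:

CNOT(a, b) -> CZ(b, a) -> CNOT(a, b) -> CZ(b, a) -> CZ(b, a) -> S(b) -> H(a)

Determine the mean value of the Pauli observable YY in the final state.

The expectation value of YY is 0. Key observation: the block from step 4 through step 5 cancels to the identity and can be dropped.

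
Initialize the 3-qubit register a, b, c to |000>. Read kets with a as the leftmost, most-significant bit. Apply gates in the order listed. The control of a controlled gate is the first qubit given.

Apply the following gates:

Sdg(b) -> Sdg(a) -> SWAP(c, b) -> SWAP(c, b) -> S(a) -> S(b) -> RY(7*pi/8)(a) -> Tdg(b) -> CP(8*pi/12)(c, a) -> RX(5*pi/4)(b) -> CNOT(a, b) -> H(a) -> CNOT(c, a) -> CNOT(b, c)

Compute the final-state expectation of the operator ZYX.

The expectation value of ZYX is 0.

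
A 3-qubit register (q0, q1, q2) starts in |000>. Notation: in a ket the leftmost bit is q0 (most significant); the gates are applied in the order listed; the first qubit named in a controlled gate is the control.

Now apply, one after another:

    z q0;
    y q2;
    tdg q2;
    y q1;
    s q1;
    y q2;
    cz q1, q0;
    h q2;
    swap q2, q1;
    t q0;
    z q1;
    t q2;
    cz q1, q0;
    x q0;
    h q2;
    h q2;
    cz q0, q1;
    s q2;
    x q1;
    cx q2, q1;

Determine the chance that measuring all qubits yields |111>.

A full measurement returns |111> with probability 1/2.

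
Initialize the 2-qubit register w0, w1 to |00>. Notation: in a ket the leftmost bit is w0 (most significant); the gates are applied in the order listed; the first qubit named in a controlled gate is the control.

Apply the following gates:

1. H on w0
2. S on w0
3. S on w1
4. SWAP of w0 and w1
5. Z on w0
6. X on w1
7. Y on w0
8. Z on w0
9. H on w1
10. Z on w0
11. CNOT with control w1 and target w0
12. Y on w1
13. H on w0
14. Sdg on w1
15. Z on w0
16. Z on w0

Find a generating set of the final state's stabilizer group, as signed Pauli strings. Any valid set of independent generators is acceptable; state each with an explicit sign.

The stabilizer group can be generated by +XZ, +ZX, among other valid generating sets.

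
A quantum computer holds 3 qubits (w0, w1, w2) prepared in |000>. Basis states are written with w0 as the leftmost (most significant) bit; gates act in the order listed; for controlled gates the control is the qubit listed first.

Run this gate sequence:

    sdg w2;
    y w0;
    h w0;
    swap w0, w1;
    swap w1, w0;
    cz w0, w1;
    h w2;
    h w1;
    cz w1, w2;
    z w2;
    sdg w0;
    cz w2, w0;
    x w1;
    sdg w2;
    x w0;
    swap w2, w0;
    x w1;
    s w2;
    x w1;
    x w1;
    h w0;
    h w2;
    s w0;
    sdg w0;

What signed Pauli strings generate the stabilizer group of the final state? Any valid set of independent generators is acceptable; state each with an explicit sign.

The final state is stabilized by the group generated by +XIZ, +IXZ, -ZZY; other independent generating sets are equally valid.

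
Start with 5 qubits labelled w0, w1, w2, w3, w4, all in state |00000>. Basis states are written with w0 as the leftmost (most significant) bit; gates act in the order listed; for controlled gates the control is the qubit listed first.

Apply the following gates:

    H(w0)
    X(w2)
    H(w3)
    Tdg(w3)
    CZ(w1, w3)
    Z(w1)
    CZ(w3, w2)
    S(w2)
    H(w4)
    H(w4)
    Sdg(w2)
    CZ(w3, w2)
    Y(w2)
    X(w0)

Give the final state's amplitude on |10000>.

|10000> carries amplitude -I/2 in the final state. Key observation: the block from step 7 through step 12 cancels to the identity and can be dropped.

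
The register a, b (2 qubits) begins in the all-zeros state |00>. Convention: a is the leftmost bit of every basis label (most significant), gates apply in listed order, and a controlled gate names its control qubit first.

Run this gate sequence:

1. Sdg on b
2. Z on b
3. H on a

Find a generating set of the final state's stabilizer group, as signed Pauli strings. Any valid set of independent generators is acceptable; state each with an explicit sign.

One valid set of independent stabilizer generators is +XI, +IZ (any independent generating set of the same group is equally correct).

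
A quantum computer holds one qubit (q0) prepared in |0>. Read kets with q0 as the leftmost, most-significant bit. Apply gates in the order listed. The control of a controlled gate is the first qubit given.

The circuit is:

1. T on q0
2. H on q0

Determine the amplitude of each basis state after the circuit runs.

The resulting statevector has amplitude sqrt(2)/2 on |0>, sqrt(2)/2 on |1>.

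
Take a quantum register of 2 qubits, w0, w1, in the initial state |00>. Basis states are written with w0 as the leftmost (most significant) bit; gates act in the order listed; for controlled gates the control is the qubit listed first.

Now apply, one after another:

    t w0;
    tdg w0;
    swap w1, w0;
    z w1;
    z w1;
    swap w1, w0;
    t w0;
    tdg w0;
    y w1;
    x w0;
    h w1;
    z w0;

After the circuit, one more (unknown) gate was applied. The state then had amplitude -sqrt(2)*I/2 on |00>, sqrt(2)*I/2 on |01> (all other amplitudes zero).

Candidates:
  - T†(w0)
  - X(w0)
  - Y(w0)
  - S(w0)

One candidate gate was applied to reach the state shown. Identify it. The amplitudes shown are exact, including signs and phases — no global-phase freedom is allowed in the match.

The unique candidate consistent with the amplitudes is X(w0). Key observation: the block from step 1 through step 8 cancels to the identity and can be dropped.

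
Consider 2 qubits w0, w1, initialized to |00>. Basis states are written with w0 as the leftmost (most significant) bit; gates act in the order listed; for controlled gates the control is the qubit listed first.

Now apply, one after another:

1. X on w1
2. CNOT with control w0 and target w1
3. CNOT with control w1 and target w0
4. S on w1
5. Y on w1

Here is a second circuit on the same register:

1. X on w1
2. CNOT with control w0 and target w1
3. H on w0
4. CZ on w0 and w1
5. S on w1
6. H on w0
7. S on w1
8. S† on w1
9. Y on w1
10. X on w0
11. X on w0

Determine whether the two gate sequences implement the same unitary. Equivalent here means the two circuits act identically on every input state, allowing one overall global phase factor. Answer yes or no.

Yes, they are equivalent — the unitaries differ by at most a global phase.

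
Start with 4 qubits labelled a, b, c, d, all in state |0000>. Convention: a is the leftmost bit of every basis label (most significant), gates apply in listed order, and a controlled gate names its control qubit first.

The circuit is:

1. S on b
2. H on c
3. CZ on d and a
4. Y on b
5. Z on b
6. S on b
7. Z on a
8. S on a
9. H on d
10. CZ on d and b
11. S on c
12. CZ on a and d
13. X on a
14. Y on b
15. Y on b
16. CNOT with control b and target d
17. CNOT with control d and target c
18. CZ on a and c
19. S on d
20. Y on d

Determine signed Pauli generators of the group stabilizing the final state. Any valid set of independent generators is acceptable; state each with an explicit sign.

The stabilizer group can be generated by +IIYZ, -IIZX, -ZIII, -IZII, among other valid generating sets.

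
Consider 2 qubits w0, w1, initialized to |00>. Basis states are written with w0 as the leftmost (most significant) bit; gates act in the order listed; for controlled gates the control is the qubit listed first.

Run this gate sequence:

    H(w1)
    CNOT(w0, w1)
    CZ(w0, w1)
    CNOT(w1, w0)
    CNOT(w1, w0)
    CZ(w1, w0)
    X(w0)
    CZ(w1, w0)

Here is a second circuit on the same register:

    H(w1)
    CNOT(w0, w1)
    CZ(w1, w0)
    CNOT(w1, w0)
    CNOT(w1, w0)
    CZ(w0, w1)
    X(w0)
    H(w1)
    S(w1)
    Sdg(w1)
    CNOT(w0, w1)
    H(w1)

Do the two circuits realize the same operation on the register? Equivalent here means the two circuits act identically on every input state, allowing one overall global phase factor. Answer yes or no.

Yes: on every input state the two circuits agree up to one overall phase factor.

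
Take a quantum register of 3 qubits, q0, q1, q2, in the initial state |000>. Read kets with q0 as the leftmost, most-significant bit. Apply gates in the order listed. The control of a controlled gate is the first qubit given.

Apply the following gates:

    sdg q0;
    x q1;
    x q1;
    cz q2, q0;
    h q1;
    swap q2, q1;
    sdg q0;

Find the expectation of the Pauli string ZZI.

The observable ZZI averages to 1. Key observation: steps 2-3 multiply out to the identity, so the circuit reduces to the remaining gates.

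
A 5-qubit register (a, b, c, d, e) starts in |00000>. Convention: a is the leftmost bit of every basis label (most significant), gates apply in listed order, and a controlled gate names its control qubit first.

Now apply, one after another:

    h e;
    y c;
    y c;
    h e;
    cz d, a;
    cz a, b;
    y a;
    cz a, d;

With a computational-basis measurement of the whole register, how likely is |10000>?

A full measurement returns |10000> with probability 1. Key observation: gates 1-4 undo each other exactly, leaving only the rest of the circuit to track.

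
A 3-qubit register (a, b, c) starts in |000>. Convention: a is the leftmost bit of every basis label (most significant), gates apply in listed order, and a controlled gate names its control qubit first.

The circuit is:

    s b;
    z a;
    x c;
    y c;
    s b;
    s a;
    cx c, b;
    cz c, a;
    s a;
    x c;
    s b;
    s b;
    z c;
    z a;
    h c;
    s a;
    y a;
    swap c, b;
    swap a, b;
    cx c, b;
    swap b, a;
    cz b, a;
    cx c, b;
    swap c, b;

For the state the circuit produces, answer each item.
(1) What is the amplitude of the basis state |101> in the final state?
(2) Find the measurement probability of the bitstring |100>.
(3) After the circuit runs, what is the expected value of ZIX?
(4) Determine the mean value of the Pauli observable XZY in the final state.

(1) The final state's coefficient on |101> equals -sqrt(2)/2.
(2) Outcome |100> occurs with probability 1/2.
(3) The observable ZIX averages to -1.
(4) The observable XZY averages to 0.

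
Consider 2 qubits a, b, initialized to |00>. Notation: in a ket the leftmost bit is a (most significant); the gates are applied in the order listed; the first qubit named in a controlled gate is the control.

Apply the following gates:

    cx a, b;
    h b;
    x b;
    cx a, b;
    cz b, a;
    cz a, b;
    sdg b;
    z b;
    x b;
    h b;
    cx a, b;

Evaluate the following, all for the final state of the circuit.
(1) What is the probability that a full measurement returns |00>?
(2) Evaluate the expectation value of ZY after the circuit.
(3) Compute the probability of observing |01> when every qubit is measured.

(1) The probability of measuring |00> is 1/2.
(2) The expectation value of ZY is 1.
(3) Outcome |01> occurs with probability 1/2.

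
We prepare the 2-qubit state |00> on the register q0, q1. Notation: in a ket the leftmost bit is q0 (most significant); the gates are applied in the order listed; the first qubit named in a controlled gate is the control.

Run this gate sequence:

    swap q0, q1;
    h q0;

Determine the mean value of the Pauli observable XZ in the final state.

The expectation value of XZ is 1.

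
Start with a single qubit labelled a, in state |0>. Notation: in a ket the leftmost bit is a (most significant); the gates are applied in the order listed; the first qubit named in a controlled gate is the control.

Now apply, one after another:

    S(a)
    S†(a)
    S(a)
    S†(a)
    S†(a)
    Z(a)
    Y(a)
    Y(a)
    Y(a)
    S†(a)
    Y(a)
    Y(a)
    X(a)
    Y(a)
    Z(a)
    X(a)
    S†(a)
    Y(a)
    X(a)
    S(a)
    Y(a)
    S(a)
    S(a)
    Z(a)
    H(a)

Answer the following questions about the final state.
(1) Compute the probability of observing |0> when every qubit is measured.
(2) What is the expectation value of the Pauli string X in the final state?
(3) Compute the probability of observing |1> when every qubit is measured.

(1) Outcome |0> occurs with probability 1/2.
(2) In the final state, X has expectation -1.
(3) Outcome |1> occurs with probability 1/2.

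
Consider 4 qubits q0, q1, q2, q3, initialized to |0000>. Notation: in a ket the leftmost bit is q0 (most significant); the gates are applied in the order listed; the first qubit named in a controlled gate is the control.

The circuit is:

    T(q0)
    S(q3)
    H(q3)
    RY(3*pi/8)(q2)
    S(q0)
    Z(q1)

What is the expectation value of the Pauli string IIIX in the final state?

The expectation value of IIIX is 1.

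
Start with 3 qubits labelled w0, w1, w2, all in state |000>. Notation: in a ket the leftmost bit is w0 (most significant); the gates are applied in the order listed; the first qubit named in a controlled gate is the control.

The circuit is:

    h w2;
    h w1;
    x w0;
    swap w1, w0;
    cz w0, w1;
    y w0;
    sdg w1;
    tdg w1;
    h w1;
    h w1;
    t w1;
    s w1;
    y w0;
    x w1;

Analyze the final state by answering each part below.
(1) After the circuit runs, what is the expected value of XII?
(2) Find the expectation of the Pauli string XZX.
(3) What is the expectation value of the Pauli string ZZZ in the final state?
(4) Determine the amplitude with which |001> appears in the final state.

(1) In the final state, XII has expectation -1. Key observation: gates 6-13 undo each other exactly, leaving only the rest of the circuit to track.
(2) The expectation value of XZX is -1.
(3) The observable ZZZ averages to 0.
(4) |001> carries amplitude 1/2 in the final state.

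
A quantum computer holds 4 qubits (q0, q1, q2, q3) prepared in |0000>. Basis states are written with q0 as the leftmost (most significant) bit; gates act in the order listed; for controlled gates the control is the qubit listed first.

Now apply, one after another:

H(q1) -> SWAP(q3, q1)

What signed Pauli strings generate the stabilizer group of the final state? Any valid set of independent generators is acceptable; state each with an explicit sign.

The stabilizer group can be generated by +IIIX, +ZIII, +IZII, +IIZI, among other valid generating sets.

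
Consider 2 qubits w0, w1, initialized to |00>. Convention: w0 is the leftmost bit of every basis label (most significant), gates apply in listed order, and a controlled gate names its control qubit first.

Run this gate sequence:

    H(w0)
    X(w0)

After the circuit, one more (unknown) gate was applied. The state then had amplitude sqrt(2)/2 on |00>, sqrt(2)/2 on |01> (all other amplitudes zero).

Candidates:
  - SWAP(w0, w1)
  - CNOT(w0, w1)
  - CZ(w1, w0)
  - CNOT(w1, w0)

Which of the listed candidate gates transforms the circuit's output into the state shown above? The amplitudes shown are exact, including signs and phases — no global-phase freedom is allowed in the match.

The applied gate was SWAP(w0, w1).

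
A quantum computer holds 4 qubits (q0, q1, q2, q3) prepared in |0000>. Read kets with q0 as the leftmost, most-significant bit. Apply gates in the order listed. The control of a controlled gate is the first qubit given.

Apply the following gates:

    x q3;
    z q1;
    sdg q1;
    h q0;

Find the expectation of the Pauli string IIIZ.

In the final state, IIIZ has expectation -1.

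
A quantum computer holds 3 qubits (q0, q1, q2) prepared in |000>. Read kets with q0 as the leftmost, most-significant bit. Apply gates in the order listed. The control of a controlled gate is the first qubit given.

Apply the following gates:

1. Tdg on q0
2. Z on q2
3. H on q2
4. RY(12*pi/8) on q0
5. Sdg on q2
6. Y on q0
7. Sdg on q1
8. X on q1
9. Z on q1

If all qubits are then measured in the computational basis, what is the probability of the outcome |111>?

Outcome |111> occurs with probability 1/4.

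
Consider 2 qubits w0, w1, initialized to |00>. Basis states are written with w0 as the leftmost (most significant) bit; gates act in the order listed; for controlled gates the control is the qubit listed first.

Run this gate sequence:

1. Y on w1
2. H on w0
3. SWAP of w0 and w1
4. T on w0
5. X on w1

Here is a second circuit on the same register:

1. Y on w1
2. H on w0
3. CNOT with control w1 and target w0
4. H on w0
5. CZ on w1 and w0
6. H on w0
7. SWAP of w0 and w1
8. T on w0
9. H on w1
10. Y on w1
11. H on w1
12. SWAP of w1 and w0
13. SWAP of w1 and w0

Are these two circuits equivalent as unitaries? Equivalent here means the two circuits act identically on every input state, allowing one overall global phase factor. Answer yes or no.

No: there is an input state on which the two circuits produce genuinely different outputs (not merely differing by a phase).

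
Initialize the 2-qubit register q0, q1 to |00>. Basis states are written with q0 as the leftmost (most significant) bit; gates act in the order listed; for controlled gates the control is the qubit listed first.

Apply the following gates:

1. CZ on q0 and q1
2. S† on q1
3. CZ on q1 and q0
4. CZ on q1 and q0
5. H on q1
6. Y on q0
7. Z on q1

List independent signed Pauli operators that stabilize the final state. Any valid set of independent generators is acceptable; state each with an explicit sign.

One valid set of independent stabilizer generators is -IX, -ZI (any independent generating set of the same group is equally correct).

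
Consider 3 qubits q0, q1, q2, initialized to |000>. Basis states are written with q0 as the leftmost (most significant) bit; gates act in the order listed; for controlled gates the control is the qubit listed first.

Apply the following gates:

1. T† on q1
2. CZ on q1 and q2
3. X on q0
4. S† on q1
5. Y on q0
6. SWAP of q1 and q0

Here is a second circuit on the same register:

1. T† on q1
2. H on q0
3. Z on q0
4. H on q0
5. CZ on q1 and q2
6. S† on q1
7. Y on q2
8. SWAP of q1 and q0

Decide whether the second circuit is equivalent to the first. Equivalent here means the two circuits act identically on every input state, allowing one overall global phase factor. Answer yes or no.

No: there is an input state on which the two circuits produce genuinely different outputs (not merely differing by a phase).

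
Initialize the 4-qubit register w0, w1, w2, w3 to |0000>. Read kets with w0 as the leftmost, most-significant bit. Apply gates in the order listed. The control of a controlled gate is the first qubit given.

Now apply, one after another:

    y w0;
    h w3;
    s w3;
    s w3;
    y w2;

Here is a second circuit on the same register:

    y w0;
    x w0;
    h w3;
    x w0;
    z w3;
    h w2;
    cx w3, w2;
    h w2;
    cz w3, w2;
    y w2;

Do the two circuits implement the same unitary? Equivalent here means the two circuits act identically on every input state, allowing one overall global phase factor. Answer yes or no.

Yes: on every input state the two circuits agree up to one overall phase factor.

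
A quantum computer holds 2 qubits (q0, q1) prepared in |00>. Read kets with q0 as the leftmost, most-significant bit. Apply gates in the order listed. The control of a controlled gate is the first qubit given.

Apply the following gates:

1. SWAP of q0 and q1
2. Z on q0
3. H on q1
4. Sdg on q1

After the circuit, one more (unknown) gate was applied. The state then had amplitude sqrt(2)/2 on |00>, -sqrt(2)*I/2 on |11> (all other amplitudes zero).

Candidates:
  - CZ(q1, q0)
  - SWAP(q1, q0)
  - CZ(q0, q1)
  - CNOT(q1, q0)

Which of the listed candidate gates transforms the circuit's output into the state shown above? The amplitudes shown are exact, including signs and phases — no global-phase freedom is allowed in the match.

The unique candidate consistent with the amplitudes is CNOT(q1, q0).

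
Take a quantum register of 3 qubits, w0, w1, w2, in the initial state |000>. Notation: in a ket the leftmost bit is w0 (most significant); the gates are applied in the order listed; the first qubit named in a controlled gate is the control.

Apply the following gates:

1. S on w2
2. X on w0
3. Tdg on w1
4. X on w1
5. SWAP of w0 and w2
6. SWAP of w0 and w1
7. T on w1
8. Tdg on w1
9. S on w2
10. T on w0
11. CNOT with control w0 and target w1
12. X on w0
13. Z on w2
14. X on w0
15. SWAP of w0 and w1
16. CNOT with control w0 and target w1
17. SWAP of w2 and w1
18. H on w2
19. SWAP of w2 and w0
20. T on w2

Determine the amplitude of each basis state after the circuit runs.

After the circuit, the state carries amplitude sqrt(2)/2 on |011>, sqrt(2)/2 on |111>, and 0 on every other basis state.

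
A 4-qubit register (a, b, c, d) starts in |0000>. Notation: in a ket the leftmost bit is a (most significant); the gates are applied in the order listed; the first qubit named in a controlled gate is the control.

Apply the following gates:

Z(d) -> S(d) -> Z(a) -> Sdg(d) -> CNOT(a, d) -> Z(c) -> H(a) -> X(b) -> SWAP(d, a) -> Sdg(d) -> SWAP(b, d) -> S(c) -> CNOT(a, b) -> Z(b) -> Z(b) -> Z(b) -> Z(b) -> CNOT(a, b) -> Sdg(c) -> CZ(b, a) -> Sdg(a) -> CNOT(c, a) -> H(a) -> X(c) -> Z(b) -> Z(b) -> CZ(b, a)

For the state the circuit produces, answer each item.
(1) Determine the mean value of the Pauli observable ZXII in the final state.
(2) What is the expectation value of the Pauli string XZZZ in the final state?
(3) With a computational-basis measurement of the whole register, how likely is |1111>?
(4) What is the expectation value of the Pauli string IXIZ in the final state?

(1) In the final state, ZXII has expectation 0.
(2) The observable XZZZ averages to 1.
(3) A full measurement returns |1111> with probability 1/4.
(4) In the final state, IXIZ has expectation 0.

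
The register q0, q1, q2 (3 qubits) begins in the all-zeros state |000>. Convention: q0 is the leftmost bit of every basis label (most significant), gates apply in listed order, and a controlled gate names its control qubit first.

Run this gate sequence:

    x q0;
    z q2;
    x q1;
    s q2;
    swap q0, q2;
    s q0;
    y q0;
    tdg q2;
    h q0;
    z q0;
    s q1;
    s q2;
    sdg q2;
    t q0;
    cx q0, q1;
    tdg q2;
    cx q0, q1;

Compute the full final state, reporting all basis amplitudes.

The resulting statevector has amplitude sqrt(2)*I/2 on |011>, sqrt(2)*exp(3*I*pi/4)/2 on |111>, and 0 on every other basis state. Key observation: steps 12-13 multiply out to the identity, so the circuit reduces to the remaining gates.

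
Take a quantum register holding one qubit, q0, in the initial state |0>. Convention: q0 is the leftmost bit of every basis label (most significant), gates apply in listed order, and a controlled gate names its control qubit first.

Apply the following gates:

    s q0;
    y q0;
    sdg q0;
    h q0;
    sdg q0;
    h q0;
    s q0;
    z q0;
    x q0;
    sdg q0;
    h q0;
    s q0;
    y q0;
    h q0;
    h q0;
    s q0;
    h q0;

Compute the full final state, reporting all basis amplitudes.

The final amplitudes are -1/2 + I/2 on |0>, -1/2 - I/2 on |1>.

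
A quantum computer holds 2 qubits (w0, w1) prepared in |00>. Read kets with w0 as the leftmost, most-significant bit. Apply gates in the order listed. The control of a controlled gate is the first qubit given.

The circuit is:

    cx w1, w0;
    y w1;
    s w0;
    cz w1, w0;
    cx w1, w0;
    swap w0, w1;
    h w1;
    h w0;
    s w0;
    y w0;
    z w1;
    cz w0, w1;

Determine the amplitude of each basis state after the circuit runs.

After the circuit, the state carries amplitude -I/2 on |00>, -I/2 on |01>, -1/2 on |10>, 1/2 on |11>.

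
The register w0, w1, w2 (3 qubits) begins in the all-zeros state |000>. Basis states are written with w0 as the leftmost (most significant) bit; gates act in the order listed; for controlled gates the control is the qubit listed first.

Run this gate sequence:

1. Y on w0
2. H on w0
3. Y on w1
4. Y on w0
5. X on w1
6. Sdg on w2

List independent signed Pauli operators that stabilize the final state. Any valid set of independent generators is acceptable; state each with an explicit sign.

One valid set of independent stabilizer generators is +XII, +IZI, +IIZ (any independent generating set of the same group is equally correct).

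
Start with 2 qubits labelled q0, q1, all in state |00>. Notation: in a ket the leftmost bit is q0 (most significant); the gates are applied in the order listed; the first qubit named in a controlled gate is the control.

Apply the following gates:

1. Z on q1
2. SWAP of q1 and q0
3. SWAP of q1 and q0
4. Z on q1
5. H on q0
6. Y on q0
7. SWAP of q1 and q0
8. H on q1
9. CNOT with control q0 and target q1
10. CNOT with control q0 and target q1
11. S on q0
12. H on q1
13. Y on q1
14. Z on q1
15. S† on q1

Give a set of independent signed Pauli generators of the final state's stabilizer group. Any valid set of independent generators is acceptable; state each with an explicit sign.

The final state is stabilized by the group generated by +IY, +ZI; other independent generating sets are equally valid.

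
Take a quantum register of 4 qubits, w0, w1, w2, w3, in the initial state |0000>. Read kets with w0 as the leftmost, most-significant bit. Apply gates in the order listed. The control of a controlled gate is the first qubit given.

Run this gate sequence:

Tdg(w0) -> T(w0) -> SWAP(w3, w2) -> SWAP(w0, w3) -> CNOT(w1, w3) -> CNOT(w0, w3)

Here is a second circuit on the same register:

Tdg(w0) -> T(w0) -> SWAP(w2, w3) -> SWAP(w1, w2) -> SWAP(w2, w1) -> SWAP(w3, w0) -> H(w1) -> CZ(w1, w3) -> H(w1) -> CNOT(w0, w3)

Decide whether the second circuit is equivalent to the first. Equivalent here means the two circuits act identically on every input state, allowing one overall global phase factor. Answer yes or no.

No: there is an input state on which the two circuits produce genuinely different outputs (not merely differing by a phase).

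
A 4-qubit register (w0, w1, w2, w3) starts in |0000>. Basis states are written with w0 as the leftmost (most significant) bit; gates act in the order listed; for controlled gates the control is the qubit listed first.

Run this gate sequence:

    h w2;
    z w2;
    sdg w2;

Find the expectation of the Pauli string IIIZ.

The observable IIIZ averages to 1.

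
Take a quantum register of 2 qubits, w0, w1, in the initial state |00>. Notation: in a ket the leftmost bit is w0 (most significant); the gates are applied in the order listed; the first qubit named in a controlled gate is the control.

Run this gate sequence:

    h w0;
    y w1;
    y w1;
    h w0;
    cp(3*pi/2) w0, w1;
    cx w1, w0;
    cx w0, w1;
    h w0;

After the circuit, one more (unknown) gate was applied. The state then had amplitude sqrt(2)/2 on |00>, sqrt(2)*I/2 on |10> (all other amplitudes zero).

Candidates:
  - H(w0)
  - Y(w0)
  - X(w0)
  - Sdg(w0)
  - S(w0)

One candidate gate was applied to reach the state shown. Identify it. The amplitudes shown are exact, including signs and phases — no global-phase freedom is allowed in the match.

The applied gate was S(w0). Key observation: steps 1-4 multiply out to the identity, so the circuit reduces to the remaining gates.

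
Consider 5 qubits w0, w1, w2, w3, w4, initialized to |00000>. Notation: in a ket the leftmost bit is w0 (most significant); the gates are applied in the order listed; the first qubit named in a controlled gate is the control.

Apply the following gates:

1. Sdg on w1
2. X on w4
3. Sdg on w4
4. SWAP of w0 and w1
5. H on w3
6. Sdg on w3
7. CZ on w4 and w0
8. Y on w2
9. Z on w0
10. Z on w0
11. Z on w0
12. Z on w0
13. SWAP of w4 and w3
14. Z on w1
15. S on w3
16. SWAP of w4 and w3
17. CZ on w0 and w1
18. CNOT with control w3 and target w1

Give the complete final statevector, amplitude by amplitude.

The resulting statevector has amplitude sqrt(2)*I/2 on |00101>, sqrt(2)/2 on |01111>, and 0 on every other basis state. Key observation: steps 9-12 multiply out to the identity, so the circuit reduces to the remaining gates.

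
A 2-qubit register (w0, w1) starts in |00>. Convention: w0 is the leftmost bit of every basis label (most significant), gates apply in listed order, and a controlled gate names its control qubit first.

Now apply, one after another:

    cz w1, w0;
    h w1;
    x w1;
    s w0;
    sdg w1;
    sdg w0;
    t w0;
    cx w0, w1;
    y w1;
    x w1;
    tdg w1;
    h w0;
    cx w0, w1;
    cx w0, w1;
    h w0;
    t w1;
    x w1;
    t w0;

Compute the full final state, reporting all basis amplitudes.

The final amplitudes are -sqrt(2)/2 on |00>, sqrt(2)*I/2 on |01>, 0 on |10>, 0 on |11>. Key observation: the block from step 10 through step 17 cancels to the identity and can be dropped.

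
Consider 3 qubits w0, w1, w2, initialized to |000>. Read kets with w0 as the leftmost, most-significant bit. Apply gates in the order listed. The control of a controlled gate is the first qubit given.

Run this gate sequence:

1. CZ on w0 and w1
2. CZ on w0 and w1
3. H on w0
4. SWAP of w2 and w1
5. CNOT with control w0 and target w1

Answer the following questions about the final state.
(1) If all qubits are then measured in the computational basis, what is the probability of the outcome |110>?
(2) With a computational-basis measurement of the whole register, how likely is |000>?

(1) The probability of measuring |110> is 1/2.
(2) A full measurement returns |000> with probability 1/2.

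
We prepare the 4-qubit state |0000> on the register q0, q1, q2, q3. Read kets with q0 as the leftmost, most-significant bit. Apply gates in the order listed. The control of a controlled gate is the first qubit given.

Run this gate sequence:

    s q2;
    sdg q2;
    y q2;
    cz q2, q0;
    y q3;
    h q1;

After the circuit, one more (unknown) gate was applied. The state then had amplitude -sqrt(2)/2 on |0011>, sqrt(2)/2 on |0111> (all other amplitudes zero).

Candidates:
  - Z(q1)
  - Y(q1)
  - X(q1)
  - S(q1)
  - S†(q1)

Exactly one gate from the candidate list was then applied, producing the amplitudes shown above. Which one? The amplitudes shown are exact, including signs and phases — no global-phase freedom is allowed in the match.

It was Z(q1) that produced the state shown. Key observation: the block from step 1 through step 2 cancels to the identity and can be dropped.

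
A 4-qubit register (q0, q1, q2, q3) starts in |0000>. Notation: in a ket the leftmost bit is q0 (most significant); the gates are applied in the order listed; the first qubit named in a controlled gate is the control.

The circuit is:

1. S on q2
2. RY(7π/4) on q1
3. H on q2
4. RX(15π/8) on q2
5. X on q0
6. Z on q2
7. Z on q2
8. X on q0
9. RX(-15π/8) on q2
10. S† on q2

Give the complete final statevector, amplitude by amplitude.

The final amplitudes are -sqrt(2*sqrt(2) + 4)/4 on |0000>, I*sqrt(2*sqrt(2) + 4)/4 on |0010>, sqrt(4 - 2*sqrt(2))/4 on |0100>, -I*sqrt(4 - 2*sqrt(2))/4 on |0110>, and 0 on every other basis state. Key observation: gates 4-9 undo each other exactly, leaving only the rest of the circuit to track.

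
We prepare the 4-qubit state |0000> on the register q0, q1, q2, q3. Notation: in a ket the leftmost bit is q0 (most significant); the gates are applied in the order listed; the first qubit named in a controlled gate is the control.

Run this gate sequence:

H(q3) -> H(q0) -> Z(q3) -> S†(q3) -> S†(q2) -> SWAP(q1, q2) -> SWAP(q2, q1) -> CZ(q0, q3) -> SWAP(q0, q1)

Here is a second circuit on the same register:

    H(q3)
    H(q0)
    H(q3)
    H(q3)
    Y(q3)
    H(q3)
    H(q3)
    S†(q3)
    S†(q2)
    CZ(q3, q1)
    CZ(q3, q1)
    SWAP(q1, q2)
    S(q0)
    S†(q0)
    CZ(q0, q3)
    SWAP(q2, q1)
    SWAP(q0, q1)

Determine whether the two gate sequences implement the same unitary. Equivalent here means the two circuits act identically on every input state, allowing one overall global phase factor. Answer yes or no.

No: there is an input state on which the two circuits produce genuinely different outputs (not merely differing by a phase).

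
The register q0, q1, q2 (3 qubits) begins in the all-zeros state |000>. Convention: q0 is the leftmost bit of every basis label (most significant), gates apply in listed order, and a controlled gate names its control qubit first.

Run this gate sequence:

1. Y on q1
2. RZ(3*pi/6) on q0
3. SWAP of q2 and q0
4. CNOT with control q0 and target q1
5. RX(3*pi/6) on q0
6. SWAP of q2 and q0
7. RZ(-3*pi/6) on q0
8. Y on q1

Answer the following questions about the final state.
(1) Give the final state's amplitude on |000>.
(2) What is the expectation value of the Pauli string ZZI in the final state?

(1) |000> carries amplitude sqrt(2)/2 in the final state.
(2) The observable ZZI averages to 1.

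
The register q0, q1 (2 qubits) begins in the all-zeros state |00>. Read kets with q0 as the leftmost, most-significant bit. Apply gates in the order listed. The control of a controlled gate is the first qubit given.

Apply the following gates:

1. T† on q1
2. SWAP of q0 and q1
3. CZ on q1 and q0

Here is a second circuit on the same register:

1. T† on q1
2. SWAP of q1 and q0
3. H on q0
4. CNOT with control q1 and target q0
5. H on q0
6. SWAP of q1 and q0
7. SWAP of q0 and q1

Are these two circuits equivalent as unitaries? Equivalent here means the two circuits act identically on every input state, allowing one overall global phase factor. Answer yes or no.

Yes: on every input state the two circuits agree up to one overall phase factor.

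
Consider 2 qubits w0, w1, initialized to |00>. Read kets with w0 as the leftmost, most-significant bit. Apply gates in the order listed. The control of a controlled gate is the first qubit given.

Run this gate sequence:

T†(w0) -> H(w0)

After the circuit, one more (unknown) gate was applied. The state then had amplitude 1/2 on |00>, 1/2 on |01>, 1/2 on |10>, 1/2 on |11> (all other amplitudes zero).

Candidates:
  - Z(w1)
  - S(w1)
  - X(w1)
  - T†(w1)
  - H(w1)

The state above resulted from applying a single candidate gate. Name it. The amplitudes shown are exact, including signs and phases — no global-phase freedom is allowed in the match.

The applied gate was H(w1).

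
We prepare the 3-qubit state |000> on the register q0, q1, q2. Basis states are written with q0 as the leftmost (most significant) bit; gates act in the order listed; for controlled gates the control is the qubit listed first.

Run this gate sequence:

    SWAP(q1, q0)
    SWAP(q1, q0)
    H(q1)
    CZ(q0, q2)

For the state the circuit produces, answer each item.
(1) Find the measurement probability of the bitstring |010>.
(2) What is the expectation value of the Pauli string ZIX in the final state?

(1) A full measurement returns |010> with probability 1/2. Key observation: gates 1-2 undo each other exactly, leaving only the rest of the circuit to track.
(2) The expectation value of ZIX is 0.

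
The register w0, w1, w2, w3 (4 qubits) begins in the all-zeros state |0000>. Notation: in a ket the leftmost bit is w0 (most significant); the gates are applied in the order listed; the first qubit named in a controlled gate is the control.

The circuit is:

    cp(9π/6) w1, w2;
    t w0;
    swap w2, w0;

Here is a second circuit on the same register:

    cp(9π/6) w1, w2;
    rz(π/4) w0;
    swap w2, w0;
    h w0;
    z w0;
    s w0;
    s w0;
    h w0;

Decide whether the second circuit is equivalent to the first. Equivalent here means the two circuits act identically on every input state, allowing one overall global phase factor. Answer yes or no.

Yes, they are equivalent — the unitaries differ by at most a global phase.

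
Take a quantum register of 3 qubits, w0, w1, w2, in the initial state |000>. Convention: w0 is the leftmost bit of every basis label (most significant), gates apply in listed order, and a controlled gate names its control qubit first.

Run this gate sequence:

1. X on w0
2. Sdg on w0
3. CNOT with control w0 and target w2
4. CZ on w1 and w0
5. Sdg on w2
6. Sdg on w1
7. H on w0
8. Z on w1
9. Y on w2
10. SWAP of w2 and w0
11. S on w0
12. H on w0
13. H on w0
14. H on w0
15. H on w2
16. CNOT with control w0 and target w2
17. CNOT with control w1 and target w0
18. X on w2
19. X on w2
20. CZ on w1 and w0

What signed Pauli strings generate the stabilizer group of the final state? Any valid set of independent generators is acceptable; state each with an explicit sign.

One valid set of independent stabilizer generators is +XIX, -ZIZ, +IZI (any independent generating set of the same group is equally correct). Key observation: steps 18-19 multiply out to the identity, so the circuit reduces to the remaining gates.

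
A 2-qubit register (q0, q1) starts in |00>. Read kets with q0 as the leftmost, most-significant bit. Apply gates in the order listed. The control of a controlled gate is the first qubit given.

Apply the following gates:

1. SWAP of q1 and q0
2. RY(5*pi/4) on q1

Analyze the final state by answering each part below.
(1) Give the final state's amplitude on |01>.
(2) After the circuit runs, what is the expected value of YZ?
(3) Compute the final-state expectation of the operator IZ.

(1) The amplitude on |01> is sqrt(sqrt(2) + 2)/2.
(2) The expectation value of YZ is 0.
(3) The observable IZ averages to -sqrt(2)/2.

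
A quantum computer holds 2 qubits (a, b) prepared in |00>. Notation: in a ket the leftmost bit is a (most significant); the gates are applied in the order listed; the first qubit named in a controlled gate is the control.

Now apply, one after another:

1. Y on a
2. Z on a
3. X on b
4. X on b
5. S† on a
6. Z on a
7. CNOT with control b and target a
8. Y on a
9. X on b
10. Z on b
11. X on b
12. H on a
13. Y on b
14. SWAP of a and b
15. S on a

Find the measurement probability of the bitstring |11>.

The probability of measuring |11> is 1/2.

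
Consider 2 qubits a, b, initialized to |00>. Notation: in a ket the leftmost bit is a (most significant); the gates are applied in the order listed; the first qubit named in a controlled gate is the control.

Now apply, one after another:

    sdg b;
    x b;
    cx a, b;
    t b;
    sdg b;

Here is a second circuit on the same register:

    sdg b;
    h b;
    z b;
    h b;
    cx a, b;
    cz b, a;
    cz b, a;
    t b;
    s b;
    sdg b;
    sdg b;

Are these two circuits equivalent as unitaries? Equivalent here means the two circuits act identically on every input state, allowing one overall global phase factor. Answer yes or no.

Yes, they are equivalent — the unitaries differ by at most a global phase.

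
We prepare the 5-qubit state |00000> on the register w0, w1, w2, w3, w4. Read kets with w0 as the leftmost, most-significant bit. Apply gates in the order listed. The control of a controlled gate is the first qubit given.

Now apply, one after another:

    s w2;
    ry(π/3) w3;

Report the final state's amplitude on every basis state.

The resulting statevector has amplitude sqrt(3)/2 on |00000>, 1/2 on |00010>, and 0 on every other basis state.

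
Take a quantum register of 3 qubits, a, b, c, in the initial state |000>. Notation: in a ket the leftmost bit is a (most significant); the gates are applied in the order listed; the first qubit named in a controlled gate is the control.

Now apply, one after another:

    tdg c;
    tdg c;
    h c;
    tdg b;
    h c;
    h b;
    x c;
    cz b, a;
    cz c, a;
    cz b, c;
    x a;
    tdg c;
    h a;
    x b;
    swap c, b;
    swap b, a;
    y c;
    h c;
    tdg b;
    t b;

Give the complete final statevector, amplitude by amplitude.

The final amplitudes are -sqrt(2)*exp(I*pi/4)/2 on |100>, sqrt(2)*exp(I*pi/4)/2 on |110>, and 0 on every other basis state.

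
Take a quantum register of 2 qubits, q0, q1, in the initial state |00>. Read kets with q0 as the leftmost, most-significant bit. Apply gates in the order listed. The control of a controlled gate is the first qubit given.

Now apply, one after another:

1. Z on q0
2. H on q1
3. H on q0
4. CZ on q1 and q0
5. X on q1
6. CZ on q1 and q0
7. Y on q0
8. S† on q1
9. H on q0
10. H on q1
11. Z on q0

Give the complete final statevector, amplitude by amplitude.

The resulting statevector has amplitude 1/2 + I/2 on |00>, -1/2 + I/2 on |01>, 0 on |10>, 0 on |11>.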